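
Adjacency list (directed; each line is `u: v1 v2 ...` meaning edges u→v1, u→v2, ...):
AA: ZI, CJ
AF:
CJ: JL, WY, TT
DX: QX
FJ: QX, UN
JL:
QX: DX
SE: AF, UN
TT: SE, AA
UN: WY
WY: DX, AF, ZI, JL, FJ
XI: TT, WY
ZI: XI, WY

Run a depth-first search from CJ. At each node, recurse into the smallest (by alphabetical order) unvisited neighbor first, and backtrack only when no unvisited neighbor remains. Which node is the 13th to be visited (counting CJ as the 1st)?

SE

Visit CJ
CJ → JL
CJ → TT
TT → AA
AA → ZI
ZI → WY
WY → AF
WY → DX
DX → QX
WY → FJ
FJ → UN
ZI → XI
TT → SE

Visit order: CJ, JL, TT, AA, ZI, WY, AF, DX, QX, FJ, UN, XI, SE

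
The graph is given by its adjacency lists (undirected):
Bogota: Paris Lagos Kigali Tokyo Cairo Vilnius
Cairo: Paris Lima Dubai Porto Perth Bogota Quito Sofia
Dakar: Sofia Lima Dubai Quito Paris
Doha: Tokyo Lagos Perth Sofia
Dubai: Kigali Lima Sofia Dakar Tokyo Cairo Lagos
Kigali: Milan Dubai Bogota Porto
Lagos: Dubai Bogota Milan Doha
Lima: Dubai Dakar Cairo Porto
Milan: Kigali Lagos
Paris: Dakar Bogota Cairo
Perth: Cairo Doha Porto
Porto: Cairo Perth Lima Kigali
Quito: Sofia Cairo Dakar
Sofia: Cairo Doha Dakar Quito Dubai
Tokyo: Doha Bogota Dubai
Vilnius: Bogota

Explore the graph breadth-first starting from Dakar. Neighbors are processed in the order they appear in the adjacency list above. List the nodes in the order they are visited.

Visit Dakar; enqueue Sofia, Lima, Dubai, Quito, Paris → queue [Sofia, Lima, Dubai, Quito, Paris]
Visit Sofia; enqueue Cairo, Doha → queue [Lima, Dubai, Quito, Paris, Cairo, Doha]
Visit Lima; enqueue Porto → queue [Dubai, Quito, Paris, Cairo, Doha, Porto]
Visit Dubai; enqueue Kigali, Tokyo, Lagos → queue [Quito, Paris, Cairo, Doha, Porto, Kigali, Tokyo, Lagos]
Visit Quito → queue [Paris, Cairo, Doha, Porto, Kigali, Tokyo, Lagos]
Visit Paris; enqueue Bogota → queue [Cairo, Doha, Porto, Kigali, Tokyo, Lagos, Bogota]
Visit Cairo; enqueue Perth → queue [Doha, Porto, Kigali, Tokyo, Lagos, Bogota, Perth]
Visit Doha → queue [Porto, Kigali, Tokyo, Lagos, Bogota, Perth]
Visit Porto → queue [Kigali, Tokyo, Lagos, Bogota, Perth]
Visit Kigali; enqueue Milan → queue [Tokyo, Lagos, Bogota, Perth, Milan]
Visit Tokyo → queue [Lagos, Bogota, Perth, Milan]
Visit Lagos → queue [Bogota, Perth, Milan]
Visit Bogota; enqueue Vilnius → queue [Perth, Milan, Vilnius]
Visit Perth → queue [Milan, Vilnius]
Visit Milan → queue [Vilnius]
Visit Vilnius → queue []

Dakar, Sofia, Lima, Dubai, Quito, Paris, Cairo, Doha, Porto, Kigali, Tokyo, Lagos, Bogota, Perth, Milan, Vilnius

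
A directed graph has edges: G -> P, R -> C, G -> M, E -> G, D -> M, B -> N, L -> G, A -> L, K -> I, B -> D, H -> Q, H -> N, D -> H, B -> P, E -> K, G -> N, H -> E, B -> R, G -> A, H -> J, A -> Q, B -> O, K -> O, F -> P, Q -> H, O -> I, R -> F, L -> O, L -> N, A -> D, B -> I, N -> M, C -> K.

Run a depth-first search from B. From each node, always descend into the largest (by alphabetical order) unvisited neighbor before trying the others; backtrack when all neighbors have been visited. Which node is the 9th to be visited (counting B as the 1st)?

N

Visit B
B → R
R → F
F → P
R → C
C → K
K → O
O → I
B → N
N → M
B → D
D → H
H → Q
H → J
H → E
E → G
G → A
A → L

Visit order: B, R, F, P, C, K, O, I, N, M, D, H, Q, J, E, G, A, L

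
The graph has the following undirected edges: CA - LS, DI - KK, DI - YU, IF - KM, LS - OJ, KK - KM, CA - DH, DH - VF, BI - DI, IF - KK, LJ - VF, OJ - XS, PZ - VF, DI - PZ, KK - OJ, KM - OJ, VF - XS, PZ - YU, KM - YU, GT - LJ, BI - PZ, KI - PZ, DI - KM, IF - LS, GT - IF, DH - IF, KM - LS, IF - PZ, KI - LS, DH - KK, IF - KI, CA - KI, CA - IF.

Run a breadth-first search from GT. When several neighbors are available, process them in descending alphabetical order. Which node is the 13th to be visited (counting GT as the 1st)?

YU

Visit GT; enqueue LJ, IF → queue [LJ, IF]
Visit LJ; enqueue VF → queue [IF, VF]
Visit IF; enqueue PZ, LS, KM, KK, KI, DH, CA → queue [VF, PZ, LS, KM, KK, KI, DH, CA]
Visit VF; enqueue XS → queue [PZ, LS, KM, KK, KI, DH, CA, XS]
Visit PZ; enqueue YU, DI, BI → queue [LS, KM, KK, KI, DH, CA, XS, YU, DI, BI]
Visit LS; enqueue OJ → queue [KM, KK, KI, DH, CA, XS, YU, DI, BI, OJ]
Visit KM → queue [KK, KI, DH, CA, XS, YU, DI, BI, OJ]
Visit KK → queue [KI, DH, CA, XS, YU, DI, BI, OJ]
Visit KI → queue [DH, CA, XS, YU, DI, BI, OJ]
Visit DH → queue [CA, XS, YU, DI, BI, OJ]
Visit CA → queue [XS, YU, DI, BI, OJ]
Visit XS → queue [YU, DI, BI, OJ]
Visit YU → queue [DI, BI, OJ]
Visit DI → queue [BI, OJ]
Visit BI → queue [OJ]
Visit OJ → queue []

Visit order: GT, LJ, IF, VF, PZ, LS, KM, KK, KI, DH, CA, XS, YU, DI, BI, OJ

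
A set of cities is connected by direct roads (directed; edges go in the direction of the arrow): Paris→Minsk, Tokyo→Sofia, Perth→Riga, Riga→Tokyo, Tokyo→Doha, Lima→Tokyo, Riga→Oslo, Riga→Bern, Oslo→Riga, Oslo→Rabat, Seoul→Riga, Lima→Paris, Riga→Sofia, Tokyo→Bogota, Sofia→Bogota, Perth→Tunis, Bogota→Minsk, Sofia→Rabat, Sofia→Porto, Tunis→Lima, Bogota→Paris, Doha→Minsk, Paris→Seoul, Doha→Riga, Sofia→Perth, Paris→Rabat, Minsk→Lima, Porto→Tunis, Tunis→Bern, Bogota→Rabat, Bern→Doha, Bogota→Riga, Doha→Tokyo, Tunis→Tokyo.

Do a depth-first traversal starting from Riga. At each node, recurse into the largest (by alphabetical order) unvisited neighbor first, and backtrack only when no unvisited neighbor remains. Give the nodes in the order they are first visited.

Visit Riga
Riga → Tokyo
Tokyo → Sofia
Sofia → Rabat
Sofia → Porto
Porto → Tunis
Tunis → Lima
Lima → Paris
Paris → Seoul
Paris → Minsk
Tunis → Bern
Bern → Doha
Sofia → Perth
Sofia → Bogota
Riga → Oslo

Riga -> Tokyo -> Sofia -> Rabat -> Porto -> Tunis -> Lima -> Paris -> Seoul -> Minsk -> Bern -> Doha -> Perth -> Bogota -> Oslo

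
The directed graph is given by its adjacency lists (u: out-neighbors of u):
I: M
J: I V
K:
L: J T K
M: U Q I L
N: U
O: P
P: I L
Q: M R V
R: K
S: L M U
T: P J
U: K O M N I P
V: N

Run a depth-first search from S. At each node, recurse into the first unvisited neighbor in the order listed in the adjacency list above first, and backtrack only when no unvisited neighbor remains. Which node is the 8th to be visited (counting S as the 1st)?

O

Visit S
S → L
L → J
J → I
I → M
M → U
U → K
U → O
O → P
U → N
M → Q
Q → R
Q → V
L → T

Visit order: S, L, J, I, M, U, K, O, P, N, Q, R, V, T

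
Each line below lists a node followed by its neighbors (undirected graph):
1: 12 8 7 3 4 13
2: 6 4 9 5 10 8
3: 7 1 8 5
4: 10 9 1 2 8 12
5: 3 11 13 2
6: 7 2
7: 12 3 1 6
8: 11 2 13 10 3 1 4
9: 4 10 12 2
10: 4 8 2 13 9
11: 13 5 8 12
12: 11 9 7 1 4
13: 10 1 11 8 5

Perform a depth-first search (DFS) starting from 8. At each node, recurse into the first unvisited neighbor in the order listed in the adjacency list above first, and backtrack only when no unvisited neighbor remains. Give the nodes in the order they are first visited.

8, 11, 13, 10, 4, 9, 12, 7, 3, 1, 5, 2, 6

Visit 8
8 → 11
11 → 13
13 → 10
10 → 4
4 → 9
9 → 12
12 → 7
7 → 3
3 → 1
3 → 5
5 → 2
2 → 6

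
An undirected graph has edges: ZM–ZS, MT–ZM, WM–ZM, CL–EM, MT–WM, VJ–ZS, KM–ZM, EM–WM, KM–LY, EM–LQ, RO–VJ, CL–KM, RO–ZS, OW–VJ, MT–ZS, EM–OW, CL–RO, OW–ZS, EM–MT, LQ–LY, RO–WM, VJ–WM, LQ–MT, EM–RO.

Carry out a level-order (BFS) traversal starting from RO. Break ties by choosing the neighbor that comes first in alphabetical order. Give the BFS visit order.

RO, CL, EM, VJ, WM, ZS, KM, LQ, MT, OW, ZM, LY

Visit RO; enqueue CL, EM, VJ, WM, ZS → queue [CL, EM, VJ, WM, ZS]
Visit CL; enqueue KM → queue [EM, VJ, WM, ZS, KM]
Visit EM; enqueue LQ, MT, OW → queue [VJ, WM, ZS, KM, LQ, MT, OW]
Visit VJ → queue [WM, ZS, KM, LQ, MT, OW]
Visit WM; enqueue ZM → queue [ZS, KM, LQ, MT, OW, ZM]
Visit ZS → queue [KM, LQ, MT, OW, ZM]
Visit KM; enqueue LY → queue [LQ, MT, OW, ZM, LY]
Visit LQ → queue [MT, OW, ZM, LY]
Visit MT → queue [OW, ZM, LY]
Visit OW → queue [ZM, LY]
Visit ZM → queue [LY]
Visit LY → queue []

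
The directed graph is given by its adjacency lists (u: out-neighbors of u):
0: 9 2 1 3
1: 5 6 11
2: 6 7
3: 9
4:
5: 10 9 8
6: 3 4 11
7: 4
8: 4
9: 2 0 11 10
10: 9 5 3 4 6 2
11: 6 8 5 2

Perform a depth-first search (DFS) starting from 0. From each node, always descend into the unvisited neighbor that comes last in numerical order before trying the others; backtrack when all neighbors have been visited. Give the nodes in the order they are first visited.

0 → 9 → 11 → 8 → 4 → 6 → 3 → 5 → 10 → 2 → 7 → 1

Visit 0
0 → 9
9 → 11
11 → 8
8 → 4
11 → 6
6 → 3
11 → 5
5 → 10
10 → 2
2 → 7
0 → 1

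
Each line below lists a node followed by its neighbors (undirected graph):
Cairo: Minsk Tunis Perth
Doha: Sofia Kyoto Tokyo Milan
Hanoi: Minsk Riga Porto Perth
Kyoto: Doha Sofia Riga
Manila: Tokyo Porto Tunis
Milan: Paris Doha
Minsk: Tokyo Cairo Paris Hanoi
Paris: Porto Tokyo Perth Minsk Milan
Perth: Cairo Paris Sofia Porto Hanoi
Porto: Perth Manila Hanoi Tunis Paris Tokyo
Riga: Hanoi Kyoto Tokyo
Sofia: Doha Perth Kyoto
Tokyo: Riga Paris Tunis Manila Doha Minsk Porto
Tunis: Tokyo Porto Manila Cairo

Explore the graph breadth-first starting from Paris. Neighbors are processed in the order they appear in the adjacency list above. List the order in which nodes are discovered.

Paris -> Porto -> Tokyo -> Perth -> Minsk -> Milan -> Manila -> Hanoi -> Tunis -> Riga -> Doha -> Cairo -> Sofia -> Kyoto

Visit Paris; enqueue Porto, Tokyo, Perth, Minsk, Milan → queue [Porto, Tokyo, Perth, Minsk, Milan]
Visit Porto; enqueue Manila, Hanoi, Tunis → queue [Tokyo, Perth, Minsk, Milan, Manila, Hanoi, Tunis]
Visit Tokyo; enqueue Riga, Doha → queue [Perth, Minsk, Milan, Manila, Hanoi, Tunis, Riga, Doha]
Visit Perth; enqueue Cairo, Sofia → queue [Minsk, Milan, Manila, Hanoi, Tunis, Riga, Doha, Cairo, Sofia]
Visit Minsk → queue [Milan, Manila, Hanoi, Tunis, Riga, Doha, Cairo, Sofia]
Visit Milan → queue [Manila, Hanoi, Tunis, Riga, Doha, Cairo, Sofia]
Visit Manila → queue [Hanoi, Tunis, Riga, Doha, Cairo, Sofia]
Visit Hanoi → queue [Tunis, Riga, Doha, Cairo, Sofia]
Visit Tunis → queue [Riga, Doha, Cairo, Sofia]
Visit Riga; enqueue Kyoto → queue [Doha, Cairo, Sofia, Kyoto]
Visit Doha → queue [Cairo, Sofia, Kyoto]
Visit Cairo → queue [Sofia, Kyoto]
Visit Sofia → queue [Kyoto]
Visit Kyoto → queue []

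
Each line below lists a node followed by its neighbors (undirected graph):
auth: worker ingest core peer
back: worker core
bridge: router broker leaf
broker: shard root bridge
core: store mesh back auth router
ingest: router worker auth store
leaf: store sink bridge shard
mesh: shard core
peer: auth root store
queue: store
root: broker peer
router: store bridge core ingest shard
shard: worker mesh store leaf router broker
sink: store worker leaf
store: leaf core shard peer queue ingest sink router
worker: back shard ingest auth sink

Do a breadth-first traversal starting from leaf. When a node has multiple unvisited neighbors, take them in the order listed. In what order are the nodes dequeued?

Visit leaf; enqueue store, sink, bridge, shard → queue [store, sink, bridge, shard]
Visit store; enqueue core, peer, queue, ingest, router → queue [sink, bridge, shard, core, peer, queue, ingest, router]
Visit sink; enqueue worker → queue [bridge, shard, core, peer, queue, ingest, router, worker]
Visit bridge; enqueue broker → queue [shard, core, peer, queue, ingest, router, worker, broker]
Visit shard; enqueue mesh → queue [core, peer, queue, ingest, router, worker, broker, mesh]
Visit core; enqueue back, auth → queue [peer, queue, ingest, router, worker, broker, mesh, back, auth]
Visit peer; enqueue root → queue [queue, ingest, router, worker, broker, mesh, back, auth, root]
Visit queue → queue [ingest, router, worker, broker, mesh, back, auth, root]
Visit ingest → queue [router, worker, broker, mesh, back, auth, root]
Visit router → queue [worker, broker, mesh, back, auth, root]
Visit worker → queue [broker, mesh, back, auth, root]
Visit broker → queue [mesh, back, auth, root]
Visit mesh → queue [back, auth, root]
Visit back → queue [auth, root]
Visit auth → queue [root]
Visit root → queue []

leaf -> store -> sink -> bridge -> shard -> core -> peer -> queue -> ingest -> router -> worker -> broker -> mesh -> back -> auth -> root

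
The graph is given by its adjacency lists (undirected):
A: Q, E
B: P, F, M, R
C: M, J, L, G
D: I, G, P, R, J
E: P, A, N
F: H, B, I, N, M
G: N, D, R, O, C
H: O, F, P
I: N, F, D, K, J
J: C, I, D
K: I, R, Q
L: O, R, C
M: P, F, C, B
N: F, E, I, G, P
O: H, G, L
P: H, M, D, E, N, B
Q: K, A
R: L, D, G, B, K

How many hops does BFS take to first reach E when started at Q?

Level 0: Q
Level 1: A, K
Level 2: E, I, R
Level 3: B, D, F, G, J, L, N, P
Level 4: C, H, M, O
E first appears at level 2.

2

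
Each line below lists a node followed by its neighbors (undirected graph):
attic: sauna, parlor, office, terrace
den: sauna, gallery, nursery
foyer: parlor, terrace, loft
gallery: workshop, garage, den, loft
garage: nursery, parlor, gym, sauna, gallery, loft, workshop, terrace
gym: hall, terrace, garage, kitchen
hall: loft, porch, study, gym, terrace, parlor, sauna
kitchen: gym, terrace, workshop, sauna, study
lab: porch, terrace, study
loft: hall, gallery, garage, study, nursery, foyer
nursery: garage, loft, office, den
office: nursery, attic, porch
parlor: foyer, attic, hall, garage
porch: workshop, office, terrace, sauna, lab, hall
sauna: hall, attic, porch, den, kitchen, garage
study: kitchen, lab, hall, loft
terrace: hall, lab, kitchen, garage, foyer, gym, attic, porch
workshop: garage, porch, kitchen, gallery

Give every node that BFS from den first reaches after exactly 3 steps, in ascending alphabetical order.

Level 0: den
Level 1: gallery, nursery, sauna
Level 2: attic, garage, hall, kitchen, loft, office, porch, workshop
Level 3: foyer, gym, lab, parlor, study, terrace

foyer, gym, lab, parlor, study, terrace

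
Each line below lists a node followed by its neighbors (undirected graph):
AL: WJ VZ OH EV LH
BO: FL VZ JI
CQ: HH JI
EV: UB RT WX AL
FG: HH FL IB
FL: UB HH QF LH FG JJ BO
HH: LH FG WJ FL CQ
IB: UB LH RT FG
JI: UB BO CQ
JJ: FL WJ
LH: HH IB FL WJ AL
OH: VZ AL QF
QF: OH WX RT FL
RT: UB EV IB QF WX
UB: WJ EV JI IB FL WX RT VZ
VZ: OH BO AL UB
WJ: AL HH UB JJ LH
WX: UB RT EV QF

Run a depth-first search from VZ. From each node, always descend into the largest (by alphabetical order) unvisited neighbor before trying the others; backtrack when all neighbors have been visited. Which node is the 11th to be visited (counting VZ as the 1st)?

FG

Visit VZ
VZ → UB
UB → WX
WX → RT
RT → QF
QF → OH
OH → AL
AL → WJ
WJ → LH
LH → IB
IB → FG
FG → HH
HH → FL
FL → JJ
FL → BO
BO → JI
JI → CQ
AL → EV

Visit order: VZ, UB, WX, RT, QF, OH, AL, WJ, LH, IB, FG, HH, FL, JJ, BO, JI, CQ, EV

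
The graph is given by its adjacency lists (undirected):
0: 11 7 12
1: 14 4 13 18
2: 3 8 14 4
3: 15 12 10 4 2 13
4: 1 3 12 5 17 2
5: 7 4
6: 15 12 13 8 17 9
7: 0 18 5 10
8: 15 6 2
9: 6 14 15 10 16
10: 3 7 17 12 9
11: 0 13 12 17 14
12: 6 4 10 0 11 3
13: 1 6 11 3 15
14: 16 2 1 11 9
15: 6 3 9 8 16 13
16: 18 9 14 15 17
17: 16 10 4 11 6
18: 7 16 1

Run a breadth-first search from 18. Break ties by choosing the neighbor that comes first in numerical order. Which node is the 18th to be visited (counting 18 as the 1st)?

Visit 18; enqueue 1, 7, 16 → queue [1, 7, 16]
Visit 1; enqueue 4, 13, 14 → queue [7, 16, 4, 13, 14]
Visit 7; enqueue 0, 5, 10 → queue [16, 4, 13, 14, 0, 5, 10]
Visit 16; enqueue 9, 15, 17 → queue [4, 13, 14, 0, 5, 10, 9, 15, 17]
Visit 4; enqueue 2, 3, 12 → queue [13, 14, 0, 5, 10, 9, 15, 17, 2, 3, 12]
Visit 13; enqueue 6, 11 → queue [14, 0, 5, 10, 9, 15, 17, 2, 3, 12, 6, 11]
Visit 14 → queue [0, 5, 10, 9, 15, 17, 2, 3, 12, 6, 11]
Visit 0 → queue [5, 10, 9, 15, 17, 2, 3, 12, 6, 11]
Visit 5 → queue [10, 9, 15, 17, 2, 3, 12, 6, 11]
Visit 10 → queue [9, 15, 17, 2, 3, 12, 6, 11]
Visit 9 → queue [15, 17, 2, 3, 12, 6, 11]
Visit 15; enqueue 8 → queue [17, 2, 3, 12, 6, 11, 8]
Visit 17 → queue [2, 3, 12, 6, 11, 8]
Visit 2 → queue [3, 12, 6, 11, 8]
Visit 3 → queue [12, 6, 11, 8]
Visit 12 → queue [6, 11, 8]
Visit 6 → queue [11, 8]
Visit 11 → queue [8]
Visit 8 → queue []

Visit order: 18, 1, 7, 16, 4, 13, 14, 0, 5, 10, 9, 15, 17, 2, 3, 12, 6, 11, 8

11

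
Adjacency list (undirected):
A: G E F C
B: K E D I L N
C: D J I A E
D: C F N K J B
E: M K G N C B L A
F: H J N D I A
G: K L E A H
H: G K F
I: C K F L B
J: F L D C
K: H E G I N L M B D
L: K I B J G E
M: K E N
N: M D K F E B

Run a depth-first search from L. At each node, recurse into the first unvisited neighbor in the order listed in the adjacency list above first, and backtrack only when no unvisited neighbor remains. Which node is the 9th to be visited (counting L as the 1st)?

C

Visit L
L → K
K → H
H → G
G → E
E → M
M → N
N → D
D → C
C → J
J → F
F → I
I → B
F → A

Visit order: L, K, H, G, E, M, N, D, C, J, F, I, B, A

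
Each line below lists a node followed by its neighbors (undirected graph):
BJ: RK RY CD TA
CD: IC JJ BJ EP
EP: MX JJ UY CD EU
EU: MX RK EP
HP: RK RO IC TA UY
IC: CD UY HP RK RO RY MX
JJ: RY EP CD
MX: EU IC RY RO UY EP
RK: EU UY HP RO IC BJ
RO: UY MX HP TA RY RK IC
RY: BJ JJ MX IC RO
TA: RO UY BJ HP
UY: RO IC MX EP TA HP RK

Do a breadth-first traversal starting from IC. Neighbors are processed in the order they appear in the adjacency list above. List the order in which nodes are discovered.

IC → CD → UY → HP → RK → RO → RY → MX → JJ → BJ → EP → TA → EU

Visit IC; enqueue CD, UY, HP, RK, RO, RY, MX → queue [CD, UY, HP, RK, RO, RY, MX]
Visit CD; enqueue JJ, BJ, EP → queue [UY, HP, RK, RO, RY, MX, JJ, BJ, EP]
Visit UY; enqueue TA → queue [HP, RK, RO, RY, MX, JJ, BJ, EP, TA]
Visit HP → queue [RK, RO, RY, MX, JJ, BJ, EP, TA]
Visit RK; enqueue EU → queue [RO, RY, MX, JJ, BJ, EP, TA, EU]
Visit RO → queue [RY, MX, JJ, BJ, EP, TA, EU]
Visit RY → queue [MX, JJ, BJ, EP, TA, EU]
Visit MX → queue [JJ, BJ, EP, TA, EU]
Visit JJ → queue [BJ, EP, TA, EU]
Visit BJ → queue [EP, TA, EU]
Visit EP → queue [TA, EU]
Visit TA → queue [EU]
Visit EU → queue []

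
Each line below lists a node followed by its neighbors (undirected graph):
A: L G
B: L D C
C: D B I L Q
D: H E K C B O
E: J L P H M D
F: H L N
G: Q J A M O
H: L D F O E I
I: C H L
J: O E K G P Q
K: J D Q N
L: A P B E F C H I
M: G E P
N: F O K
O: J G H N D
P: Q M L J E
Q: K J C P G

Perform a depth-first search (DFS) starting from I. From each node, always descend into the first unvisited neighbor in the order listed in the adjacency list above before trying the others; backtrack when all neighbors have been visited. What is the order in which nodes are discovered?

I → C → D → H → L → A → G → Q → K → J → O → N → F → E → P → M → B

Visit I
I → C
C → D
D → H
H → L
L → A
A → G
G → Q
Q → K
K → J
J → O
O → N
N → F
J → E
E → P
P → M
L → B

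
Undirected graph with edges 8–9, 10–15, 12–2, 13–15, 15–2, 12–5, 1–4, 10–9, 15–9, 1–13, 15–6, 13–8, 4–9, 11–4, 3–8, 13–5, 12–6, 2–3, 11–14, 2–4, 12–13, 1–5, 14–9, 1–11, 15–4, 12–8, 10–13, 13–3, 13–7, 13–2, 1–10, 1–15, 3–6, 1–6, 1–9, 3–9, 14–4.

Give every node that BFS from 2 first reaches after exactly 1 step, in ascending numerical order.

3, 4, 12, 13, 15

Level 0: 2
Level 1: 3, 4, 12, 13, 15
Level 2: 1, 5, 6, 7, 8, 9, 10, 11, 14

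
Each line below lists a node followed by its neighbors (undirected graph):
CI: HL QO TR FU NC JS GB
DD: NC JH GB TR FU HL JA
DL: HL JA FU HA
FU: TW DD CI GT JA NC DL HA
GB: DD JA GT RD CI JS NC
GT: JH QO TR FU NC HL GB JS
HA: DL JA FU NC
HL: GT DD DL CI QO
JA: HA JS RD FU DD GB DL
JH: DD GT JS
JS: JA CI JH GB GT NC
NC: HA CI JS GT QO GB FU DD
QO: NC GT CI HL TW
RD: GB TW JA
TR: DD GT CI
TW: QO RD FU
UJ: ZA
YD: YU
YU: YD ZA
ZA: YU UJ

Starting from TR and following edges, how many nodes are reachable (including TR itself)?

BFS from TR visits: TR, CI, DD, GT, FU, GB, HL, JS, NC, QO, JA, JH, DL, HA, TW, RD
Reachable nodes: 16 of 20 total.

16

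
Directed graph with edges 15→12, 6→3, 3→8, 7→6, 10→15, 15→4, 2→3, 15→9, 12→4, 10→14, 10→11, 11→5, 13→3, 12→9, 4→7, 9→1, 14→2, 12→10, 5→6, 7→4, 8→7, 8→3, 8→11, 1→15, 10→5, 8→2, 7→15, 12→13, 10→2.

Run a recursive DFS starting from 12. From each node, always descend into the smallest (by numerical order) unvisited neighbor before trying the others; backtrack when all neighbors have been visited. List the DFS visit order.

12 4 7 6 3 8 2 11 5 15 9 1 10 14 13

Visit 12
12 → 4
4 → 7
7 → 6
6 → 3
3 → 8
8 → 2
8 → 11
11 → 5
7 → 15
15 → 9
9 → 1
12 → 10
10 → 14
12 → 13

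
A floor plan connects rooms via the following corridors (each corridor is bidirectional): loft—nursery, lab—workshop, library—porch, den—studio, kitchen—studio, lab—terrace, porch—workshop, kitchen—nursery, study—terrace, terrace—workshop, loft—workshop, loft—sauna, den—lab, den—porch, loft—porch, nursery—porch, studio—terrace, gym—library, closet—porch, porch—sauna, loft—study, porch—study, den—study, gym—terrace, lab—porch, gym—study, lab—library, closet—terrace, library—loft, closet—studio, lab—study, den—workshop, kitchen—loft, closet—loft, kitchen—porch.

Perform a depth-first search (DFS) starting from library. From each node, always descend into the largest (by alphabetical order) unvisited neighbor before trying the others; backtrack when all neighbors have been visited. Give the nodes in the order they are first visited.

library porch workshop terrace study loft sauna nursery kitchen studio den lab closet gym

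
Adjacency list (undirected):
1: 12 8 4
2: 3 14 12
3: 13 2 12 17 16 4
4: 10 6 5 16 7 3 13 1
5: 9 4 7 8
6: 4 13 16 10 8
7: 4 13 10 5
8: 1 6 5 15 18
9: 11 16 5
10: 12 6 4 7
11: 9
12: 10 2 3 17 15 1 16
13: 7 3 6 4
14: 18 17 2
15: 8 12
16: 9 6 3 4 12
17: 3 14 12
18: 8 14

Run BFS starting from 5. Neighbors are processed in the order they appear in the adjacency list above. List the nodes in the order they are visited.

5 9 4 7 8 11 16 10 6 3 13 1 15 18 12 2 17 14

Visit 5; enqueue 9, 4, 7, 8 → queue [9, 4, 7, 8]
Visit 9; enqueue 11, 16 → queue [4, 7, 8, 11, 16]
Visit 4; enqueue 10, 6, 3, 13, 1 → queue [7, 8, 11, 16, 10, 6, 3, 13, 1]
Visit 7 → queue [8, 11, 16, 10, 6, 3, 13, 1]
Visit 8; enqueue 15, 18 → queue [11, 16, 10, 6, 3, 13, 1, 15, 18]
Visit 11 → queue [16, 10, 6, 3, 13, 1, 15, 18]
Visit 16; enqueue 12 → queue [10, 6, 3, 13, 1, 15, 18, 12]
Visit 10 → queue [6, 3, 13, 1, 15, 18, 12]
Visit 6 → queue [3, 13, 1, 15, 18, 12]
Visit 3; enqueue 2, 17 → queue [13, 1, 15, 18, 12, 2, 17]
Visit 13 → queue [1, 15, 18, 12, 2, 17]
Visit 1 → queue [15, 18, 12, 2, 17]
Visit 15 → queue [18, 12, 2, 17]
Visit 18; enqueue 14 → queue [12, 2, 17, 14]
Visit 12 → queue [2, 17, 14]
Visit 2 → queue [17, 14]
Visit 17 → queue [14]
Visit 14 → queue []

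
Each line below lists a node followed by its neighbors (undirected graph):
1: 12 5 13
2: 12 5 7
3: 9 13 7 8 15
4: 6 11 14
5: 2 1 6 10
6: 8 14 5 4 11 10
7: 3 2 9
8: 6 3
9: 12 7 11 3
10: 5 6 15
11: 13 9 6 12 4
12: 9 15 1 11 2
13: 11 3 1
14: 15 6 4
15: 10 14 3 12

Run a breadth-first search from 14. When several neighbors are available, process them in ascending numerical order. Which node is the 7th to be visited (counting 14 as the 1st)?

8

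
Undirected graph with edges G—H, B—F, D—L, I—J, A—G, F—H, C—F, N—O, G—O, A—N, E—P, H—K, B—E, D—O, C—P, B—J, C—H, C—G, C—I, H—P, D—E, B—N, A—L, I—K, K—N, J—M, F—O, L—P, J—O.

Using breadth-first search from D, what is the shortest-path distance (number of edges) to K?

Level 0: D
Level 1: E, L, O
Level 2: A, B, F, G, J, N, P
Level 3: C, H, I, K, M
K first appears at level 3.

3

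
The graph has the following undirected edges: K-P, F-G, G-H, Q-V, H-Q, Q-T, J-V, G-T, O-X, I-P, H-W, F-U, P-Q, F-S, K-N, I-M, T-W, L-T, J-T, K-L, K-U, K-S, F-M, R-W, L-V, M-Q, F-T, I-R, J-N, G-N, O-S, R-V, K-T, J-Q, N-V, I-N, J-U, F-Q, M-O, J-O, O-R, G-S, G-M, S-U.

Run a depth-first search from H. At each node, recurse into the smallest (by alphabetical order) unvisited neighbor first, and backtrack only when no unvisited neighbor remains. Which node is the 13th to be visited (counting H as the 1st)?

Visit H
H → G
G → F
F → M
M → I
I → N
N → J
J → O
O → R
R → V
V → L
L → K
K → P
P → Q
Q → T
T → W
K → S
S → U
O → X

Visit order: H, G, F, M, I, N, J, O, R, V, L, K, P, Q, T, W, S, U, X

P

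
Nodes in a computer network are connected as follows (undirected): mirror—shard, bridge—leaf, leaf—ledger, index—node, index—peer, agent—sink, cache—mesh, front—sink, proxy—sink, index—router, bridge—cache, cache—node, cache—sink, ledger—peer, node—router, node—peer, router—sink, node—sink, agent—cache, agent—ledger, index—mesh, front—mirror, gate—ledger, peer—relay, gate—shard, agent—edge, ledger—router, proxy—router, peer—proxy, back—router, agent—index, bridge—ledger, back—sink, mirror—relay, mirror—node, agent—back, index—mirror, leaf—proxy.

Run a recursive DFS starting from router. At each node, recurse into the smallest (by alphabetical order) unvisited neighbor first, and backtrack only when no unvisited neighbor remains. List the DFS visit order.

Visit router
router → back
back → agent
agent → cache
cache → bridge
bridge → leaf
leaf → ledger
ledger → gate
gate → shard
shard → mirror
mirror → front
front → sink
sink → node
node → index
index → mesh
index → peer
peer → proxy
peer → relay
agent → edge

router → back → agent → cache → bridge → leaf → ledger → gate → shard → mirror → front → sink → node → index → mesh → peer → proxy → relay → edge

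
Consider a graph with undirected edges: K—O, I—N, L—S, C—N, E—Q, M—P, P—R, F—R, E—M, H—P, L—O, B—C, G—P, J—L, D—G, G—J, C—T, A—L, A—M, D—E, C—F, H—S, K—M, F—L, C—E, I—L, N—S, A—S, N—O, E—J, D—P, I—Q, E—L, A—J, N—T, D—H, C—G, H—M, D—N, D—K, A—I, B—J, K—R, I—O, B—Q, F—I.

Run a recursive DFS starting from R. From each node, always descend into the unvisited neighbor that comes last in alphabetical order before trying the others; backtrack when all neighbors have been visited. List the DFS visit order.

R, P, M, K, O, N, T, C, G, J, L, S, H, D, E, Q, I, F, A, B

Visit R
R → P
P → M
M → K
K → O
O → N
N → T
T → C
C → G
G → J
J → L
L → S
S → H
H → D
D → E
E → Q
Q → I
I → F
I → A
Q → B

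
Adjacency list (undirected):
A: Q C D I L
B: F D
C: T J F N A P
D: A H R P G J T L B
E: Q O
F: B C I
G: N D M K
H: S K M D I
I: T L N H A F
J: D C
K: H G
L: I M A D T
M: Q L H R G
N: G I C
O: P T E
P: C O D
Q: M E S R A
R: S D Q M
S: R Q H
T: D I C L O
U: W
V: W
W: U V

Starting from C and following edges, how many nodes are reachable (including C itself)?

BFS from C visits: C, T, J, F, N, A, P, D, I, L, O, B, G, Q, H, R, M, E, K, S
Reachable nodes: 20 of 23 total.

20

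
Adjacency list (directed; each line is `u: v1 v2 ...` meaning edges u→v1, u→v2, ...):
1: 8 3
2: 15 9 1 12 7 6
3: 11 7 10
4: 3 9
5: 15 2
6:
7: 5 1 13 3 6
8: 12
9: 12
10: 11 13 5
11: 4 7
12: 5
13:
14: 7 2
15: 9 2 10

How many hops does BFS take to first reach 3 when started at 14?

Level 0: 14
Level 1: 2, 7
Level 2: 1, 3, 5, 6, 9, 12, 13, 15
Level 3: 8, 10, 11
Level 4: 4
3 first appears at level 2.

2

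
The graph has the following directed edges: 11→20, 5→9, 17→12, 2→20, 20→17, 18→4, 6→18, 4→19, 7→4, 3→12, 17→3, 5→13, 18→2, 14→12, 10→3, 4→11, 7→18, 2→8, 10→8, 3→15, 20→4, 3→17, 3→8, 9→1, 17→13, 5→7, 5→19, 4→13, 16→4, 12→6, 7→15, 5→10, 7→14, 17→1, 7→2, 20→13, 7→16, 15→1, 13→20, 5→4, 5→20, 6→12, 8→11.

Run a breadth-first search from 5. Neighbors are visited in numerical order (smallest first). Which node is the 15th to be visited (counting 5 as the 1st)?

Visit 5; enqueue 4, 7, 9, 10, 13, 19, 20 → queue [4, 7, 9, 10, 13, 19, 20]
Visit 4; enqueue 11 → queue [7, 9, 10, 13, 19, 20, 11]
Visit 7; enqueue 2, 14, 15, 16, 18 → queue [9, 10, 13, 19, 20, 11, 2, 14, 15, 16, 18]
Visit 9; enqueue 1 → queue [10, 13, 19, 20, 11, 2, 14, 15, 16, 18, 1]
Visit 10; enqueue 3, 8 → queue [13, 19, 20, 11, 2, 14, 15, 16, 18, 1, 3, 8]
Visit 13 → queue [19, 20, 11, 2, 14, 15, 16, 18, 1, 3, 8]
Visit 19 → queue [20, 11, 2, 14, 15, 16, 18, 1, 3, 8]
Visit 20; enqueue 17 → queue [11, 2, 14, 15, 16, 18, 1, 3, 8, 17]
Visit 11 → queue [2, 14, 15, 16, 18, 1, 3, 8, 17]
Visit 2 → queue [14, 15, 16, 18, 1, 3, 8, 17]
Visit 14; enqueue 12 → queue [15, 16, 18, 1, 3, 8, 17, 12]
Visit 15 → queue [16, 18, 1, 3, 8, 17, 12]
Visit 16 → queue [18, 1, 3, 8, 17, 12]
Visit 18 → queue [1, 3, 8, 17, 12]
Visit 1 → queue [3, 8, 17, 12]
Visit 3 → queue [8, 17, 12]
Visit 8 → queue [17, 12]
Visit 17 → queue [12]
Visit 12; enqueue 6 → queue [6]
Visit 6 → queue []

Visit order: 5, 4, 7, 9, 10, 13, 19, 20, 11, 2, 14, 15, 16, 18, 1, 3, 8, 17, 12, 6

1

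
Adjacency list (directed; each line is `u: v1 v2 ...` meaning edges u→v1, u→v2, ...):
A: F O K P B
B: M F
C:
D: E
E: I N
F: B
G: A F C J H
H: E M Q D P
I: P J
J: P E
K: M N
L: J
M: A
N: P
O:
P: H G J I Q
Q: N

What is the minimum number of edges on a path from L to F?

4

Level 0: L
Level 1: J
Level 2: E, P
Level 3: G, H, I, N, Q
Level 4: A, C, D, F, M
Level 5: B, K, O
F first appears at level 4.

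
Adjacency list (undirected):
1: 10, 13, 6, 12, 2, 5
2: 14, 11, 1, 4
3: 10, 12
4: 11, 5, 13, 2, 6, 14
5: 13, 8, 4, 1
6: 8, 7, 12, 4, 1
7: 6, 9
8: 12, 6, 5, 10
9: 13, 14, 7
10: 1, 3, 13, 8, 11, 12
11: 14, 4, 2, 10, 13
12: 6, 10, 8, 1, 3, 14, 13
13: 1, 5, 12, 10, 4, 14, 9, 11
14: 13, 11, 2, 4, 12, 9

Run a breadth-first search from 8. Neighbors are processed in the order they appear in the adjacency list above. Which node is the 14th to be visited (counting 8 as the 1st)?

Visit 8; enqueue 12, 6, 5, 10 → queue [12, 6, 5, 10]
Visit 12; enqueue 1, 3, 14, 13 → queue [6, 5, 10, 1, 3, 14, 13]
Visit 6; enqueue 7, 4 → queue [5, 10, 1, 3, 14, 13, 7, 4]
Visit 5 → queue [10, 1, 3, 14, 13, 7, 4]
Visit 10; enqueue 11 → queue [1, 3, 14, 13, 7, 4, 11]
Visit 1; enqueue 2 → queue [3, 14, 13, 7, 4, 11, 2]
Visit 3 → queue [14, 13, 7, 4, 11, 2]
Visit 14; enqueue 9 → queue [13, 7, 4, 11, 2, 9]
Visit 13 → queue [7, 4, 11, 2, 9]
Visit 7 → queue [4, 11, 2, 9]
Visit 4 → queue [11, 2, 9]
Visit 11 → queue [2, 9]
Visit 2 → queue [9]
Visit 9 → queue []

Visit order: 8, 12, 6, 5, 10, 1, 3, 14, 13, 7, 4, 11, 2, 9

9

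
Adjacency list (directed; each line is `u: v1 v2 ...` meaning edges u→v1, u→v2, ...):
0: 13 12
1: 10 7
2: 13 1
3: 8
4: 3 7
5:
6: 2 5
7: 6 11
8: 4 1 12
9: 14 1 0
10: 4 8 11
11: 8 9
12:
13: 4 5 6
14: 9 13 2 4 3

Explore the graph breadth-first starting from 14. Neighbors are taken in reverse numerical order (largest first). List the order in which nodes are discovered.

14 → 13 → 9 → 4 → 3 → 2 → 6 → 5 → 1 → 0 → 7 → 8 → 10 → 12 → 11

Visit 14; enqueue 13, 9, 4, 3, 2 → queue [13, 9, 4, 3, 2]
Visit 13; enqueue 6, 5 → queue [9, 4, 3, 2, 6, 5]
Visit 9; enqueue 1, 0 → queue [4, 3, 2, 6, 5, 1, 0]
Visit 4; enqueue 7 → queue [3, 2, 6, 5, 1, 0, 7]
Visit 3; enqueue 8 → queue [2, 6, 5, 1, 0, 7, 8]
Visit 2 → queue [6, 5, 1, 0, 7, 8]
Visit 6 → queue [5, 1, 0, 7, 8]
Visit 5 → queue [1, 0, 7, 8]
Visit 1; enqueue 10 → queue [0, 7, 8, 10]
Visit 0; enqueue 12 → queue [7, 8, 10, 12]
Visit 7; enqueue 11 → queue [8, 10, 12, 11]
Visit 8 → queue [10, 12, 11]
Visit 10 → queue [12, 11]
Visit 12 → queue [11]
Visit 11 → queue []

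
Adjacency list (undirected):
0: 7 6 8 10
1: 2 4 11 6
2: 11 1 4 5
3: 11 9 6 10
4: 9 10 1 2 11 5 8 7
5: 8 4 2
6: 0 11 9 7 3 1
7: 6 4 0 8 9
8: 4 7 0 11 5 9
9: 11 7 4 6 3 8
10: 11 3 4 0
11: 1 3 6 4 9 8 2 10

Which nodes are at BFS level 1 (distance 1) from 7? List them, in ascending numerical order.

0, 4, 6, 8, 9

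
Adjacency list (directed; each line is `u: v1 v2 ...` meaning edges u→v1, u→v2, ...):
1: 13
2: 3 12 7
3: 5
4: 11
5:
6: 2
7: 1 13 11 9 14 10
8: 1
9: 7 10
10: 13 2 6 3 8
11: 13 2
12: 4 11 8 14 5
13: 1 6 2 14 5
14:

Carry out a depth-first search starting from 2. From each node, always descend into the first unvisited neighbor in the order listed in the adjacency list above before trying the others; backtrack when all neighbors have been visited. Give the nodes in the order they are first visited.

Visit 2
2 → 3
3 → 5
2 → 12
12 → 4
4 → 11
11 → 13
13 → 1
13 → 6
13 → 14
12 → 8
2 → 7
7 → 9
9 → 10

2 3 5 12 4 11 13 1 6 14 8 7 9 10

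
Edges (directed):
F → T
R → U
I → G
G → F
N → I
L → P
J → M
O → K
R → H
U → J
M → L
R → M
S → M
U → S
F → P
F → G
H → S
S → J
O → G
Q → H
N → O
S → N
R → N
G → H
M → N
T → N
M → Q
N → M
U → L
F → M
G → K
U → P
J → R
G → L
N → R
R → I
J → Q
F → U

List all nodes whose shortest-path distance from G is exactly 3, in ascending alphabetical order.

J, N, Q

Level 0: G
Level 1: F, H, K, L
Level 2: M, P, S, T, U
Level 3: J, N, Q
Level 4: I, O, R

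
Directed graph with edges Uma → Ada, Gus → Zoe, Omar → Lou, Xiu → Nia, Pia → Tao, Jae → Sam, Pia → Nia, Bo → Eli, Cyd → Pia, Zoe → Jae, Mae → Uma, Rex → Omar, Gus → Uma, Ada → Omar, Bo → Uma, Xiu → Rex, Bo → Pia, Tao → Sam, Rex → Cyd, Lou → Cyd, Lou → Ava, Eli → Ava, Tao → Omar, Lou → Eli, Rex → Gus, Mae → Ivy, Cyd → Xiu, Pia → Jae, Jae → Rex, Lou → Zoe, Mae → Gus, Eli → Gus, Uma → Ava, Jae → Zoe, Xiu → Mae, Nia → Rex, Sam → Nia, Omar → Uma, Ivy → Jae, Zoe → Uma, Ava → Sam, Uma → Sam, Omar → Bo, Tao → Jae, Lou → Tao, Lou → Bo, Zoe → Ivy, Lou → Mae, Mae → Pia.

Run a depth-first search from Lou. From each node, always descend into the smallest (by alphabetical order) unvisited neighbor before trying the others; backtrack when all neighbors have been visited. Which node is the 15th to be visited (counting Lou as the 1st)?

Visit Lou
Lou → Ava
Ava → Sam
Sam → Nia
Nia → Rex
Rex → Cyd
Cyd → Pia
Pia → Jae
Jae → Zoe
Zoe → Ivy
Zoe → Uma
Uma → Ada
Ada → Omar
Omar → Bo
Bo → Eli
Eli → Gus
Pia → Tao
Cyd → Xiu
Xiu → Mae

Visit order: Lou, Ava, Sam, Nia, Rex, Cyd, Pia, Jae, Zoe, Ivy, Uma, Ada, Omar, Bo, Eli, Gus, Tao, Xiu, Mae

Eli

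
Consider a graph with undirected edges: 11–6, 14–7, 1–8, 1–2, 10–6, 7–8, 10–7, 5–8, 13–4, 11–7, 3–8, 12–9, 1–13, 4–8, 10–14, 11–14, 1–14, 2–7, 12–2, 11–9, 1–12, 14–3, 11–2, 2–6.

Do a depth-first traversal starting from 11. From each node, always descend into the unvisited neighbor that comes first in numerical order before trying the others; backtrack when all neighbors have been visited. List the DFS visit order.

11 2 1 8 3 14 7 10 6 4 13 5 12 9

Visit 11
11 → 2
2 → 1
1 → 8
8 → 3
3 → 14
14 → 7
7 → 10
10 → 6
8 → 4
4 → 13
8 → 5
1 → 12
12 → 9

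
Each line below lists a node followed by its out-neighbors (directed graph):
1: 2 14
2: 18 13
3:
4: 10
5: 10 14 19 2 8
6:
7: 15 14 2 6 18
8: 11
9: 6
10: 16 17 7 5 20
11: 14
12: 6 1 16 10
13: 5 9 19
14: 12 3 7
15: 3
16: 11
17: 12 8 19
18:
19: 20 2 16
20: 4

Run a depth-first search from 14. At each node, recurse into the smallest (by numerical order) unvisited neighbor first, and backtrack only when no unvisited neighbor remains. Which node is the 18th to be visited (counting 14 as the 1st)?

9

Visit 14
14 → 3
14 → 7
7 → 2
2 → 13
13 → 5
5 → 8
8 → 11
5 → 10
10 → 16
10 → 17
17 → 12
12 → 1
12 → 6
17 → 19
19 → 20
20 → 4
13 → 9
2 → 18
7 → 15

Visit order: 14, 3, 7, 2, 13, 5, 8, 11, 10, 16, 17, 12, 1, 6, 19, 20, 4, 9, 18, 15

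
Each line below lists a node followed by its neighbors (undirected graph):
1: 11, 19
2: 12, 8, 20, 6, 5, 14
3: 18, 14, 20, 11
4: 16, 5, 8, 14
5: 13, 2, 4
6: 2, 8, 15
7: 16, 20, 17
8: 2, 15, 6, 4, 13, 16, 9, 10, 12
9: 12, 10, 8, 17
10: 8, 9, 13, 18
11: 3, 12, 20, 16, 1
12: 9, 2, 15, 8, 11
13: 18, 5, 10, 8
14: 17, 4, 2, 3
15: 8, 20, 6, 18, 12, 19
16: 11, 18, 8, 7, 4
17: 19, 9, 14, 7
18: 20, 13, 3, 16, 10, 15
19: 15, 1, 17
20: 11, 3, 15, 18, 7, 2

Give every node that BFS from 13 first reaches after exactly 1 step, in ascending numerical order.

Level 0: 13
Level 1: 5, 8, 10, 18
Level 2: 2, 3, 4, 6, 9, 12, 15, 16, 20
Level 3: 7, 11, 14, 17, 19
Level 4: 1

5, 8, 10, 18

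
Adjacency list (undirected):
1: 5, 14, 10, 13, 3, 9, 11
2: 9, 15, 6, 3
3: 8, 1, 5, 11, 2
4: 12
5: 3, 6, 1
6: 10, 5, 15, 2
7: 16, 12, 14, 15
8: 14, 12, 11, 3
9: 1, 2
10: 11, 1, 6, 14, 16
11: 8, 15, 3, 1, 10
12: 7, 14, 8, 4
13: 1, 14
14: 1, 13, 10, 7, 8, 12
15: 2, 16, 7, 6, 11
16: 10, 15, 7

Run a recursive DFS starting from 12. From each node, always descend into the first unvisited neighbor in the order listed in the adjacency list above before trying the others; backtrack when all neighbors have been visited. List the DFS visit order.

Visit 12
12 → 7
7 → 16
16 → 10
10 → 11
11 → 8
8 → 14
14 → 1
1 → 5
5 → 3
3 → 2
2 → 9
2 → 15
15 → 6
1 → 13
12 → 4

12 → 7 → 16 → 10 → 11 → 8 → 14 → 1 → 5 → 3 → 2 → 9 → 15 → 6 → 13 → 4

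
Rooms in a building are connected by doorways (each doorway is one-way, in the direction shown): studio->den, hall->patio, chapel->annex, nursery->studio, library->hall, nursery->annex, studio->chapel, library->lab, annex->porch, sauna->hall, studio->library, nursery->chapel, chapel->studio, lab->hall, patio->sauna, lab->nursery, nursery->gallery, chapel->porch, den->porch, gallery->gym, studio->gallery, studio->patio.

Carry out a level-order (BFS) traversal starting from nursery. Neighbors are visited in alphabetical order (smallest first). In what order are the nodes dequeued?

nursery, annex, chapel, gallery, studio, porch, gym, den, library, patio, hall, lab, sauna

Visit nursery; enqueue annex, chapel, gallery, studio → queue [annex, chapel, gallery, studio]
Visit annex; enqueue porch → queue [chapel, gallery, studio, porch]
Visit chapel → queue [gallery, studio, porch]
Visit gallery; enqueue gym → queue [studio, porch, gym]
Visit studio; enqueue den, library, patio → queue [porch, gym, den, library, patio]
Visit porch → queue [gym, den, library, patio]
Visit gym → queue [den, library, patio]
Visit den → queue [library, patio]
Visit library; enqueue hall, lab → queue [patio, hall, lab]
Visit patio; enqueue sauna → queue [hall, lab, sauna]
Visit hall → queue [lab, sauna]
Visit lab → queue [sauna]
Visit sauna → queue []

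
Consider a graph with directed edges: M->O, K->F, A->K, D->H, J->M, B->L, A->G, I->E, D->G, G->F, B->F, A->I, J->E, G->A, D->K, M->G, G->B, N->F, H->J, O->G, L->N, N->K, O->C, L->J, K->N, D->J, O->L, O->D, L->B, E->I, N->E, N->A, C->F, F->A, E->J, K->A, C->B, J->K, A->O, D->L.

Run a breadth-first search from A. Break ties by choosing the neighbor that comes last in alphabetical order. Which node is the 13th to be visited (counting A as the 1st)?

Visit A; enqueue O, K, I, G → queue [O, K, I, G]
Visit O; enqueue L, D, C → queue [K, I, G, L, D, C]
Visit K; enqueue N, F → queue [I, G, L, D, C, N, F]
Visit I; enqueue E → queue [G, L, D, C, N, F, E]
Visit G; enqueue B → queue [L, D, C, N, F, E, B]
Visit L; enqueue J → queue [D, C, N, F, E, B, J]
Visit D; enqueue H → queue [C, N, F, E, B, J, H]
Visit C → queue [N, F, E, B, J, H]
Visit N → queue [F, E, B, J, H]
Visit F → queue [E, B, J, H]
Visit E → queue [B, J, H]
Visit B → queue [J, H]
Visit J; enqueue M → queue [H, M]
Visit H → queue [M]
Visit M → queue []

Visit order: A, O, K, I, G, L, D, C, N, F, E, B, J, H, M

J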